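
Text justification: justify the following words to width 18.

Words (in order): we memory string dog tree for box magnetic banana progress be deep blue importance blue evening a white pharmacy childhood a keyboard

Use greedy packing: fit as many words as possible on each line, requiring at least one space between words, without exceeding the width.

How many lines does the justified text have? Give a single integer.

Line 1: ['we', 'memory', 'string'] (min_width=16, slack=2)
Line 2: ['dog', 'tree', 'for', 'box'] (min_width=16, slack=2)
Line 3: ['magnetic', 'banana'] (min_width=15, slack=3)
Line 4: ['progress', 'be', 'deep'] (min_width=16, slack=2)
Line 5: ['blue', 'importance'] (min_width=15, slack=3)
Line 6: ['blue', 'evening', 'a'] (min_width=14, slack=4)
Line 7: ['white', 'pharmacy'] (min_width=14, slack=4)
Line 8: ['childhood', 'a'] (min_width=11, slack=7)
Line 9: ['keyboard'] (min_width=8, slack=10)
Total lines: 9

Answer: 9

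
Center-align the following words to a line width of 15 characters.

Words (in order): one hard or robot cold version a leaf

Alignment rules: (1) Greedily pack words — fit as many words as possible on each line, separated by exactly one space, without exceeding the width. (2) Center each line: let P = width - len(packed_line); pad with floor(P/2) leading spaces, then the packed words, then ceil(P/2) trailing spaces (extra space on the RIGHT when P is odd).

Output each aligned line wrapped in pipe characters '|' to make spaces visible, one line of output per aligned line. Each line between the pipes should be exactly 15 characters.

Line 1: ['one', 'hard', 'or'] (min_width=11, slack=4)
Line 2: ['robot', 'cold'] (min_width=10, slack=5)
Line 3: ['version', 'a', 'leaf'] (min_width=14, slack=1)

Answer: |  one hard or  |
|  robot cold   |
|version a leaf |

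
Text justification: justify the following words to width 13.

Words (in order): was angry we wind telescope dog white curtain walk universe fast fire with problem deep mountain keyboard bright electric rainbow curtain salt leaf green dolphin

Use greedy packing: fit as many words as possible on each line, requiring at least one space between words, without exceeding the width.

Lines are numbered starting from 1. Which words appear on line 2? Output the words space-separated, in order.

Answer: wind

Derivation:
Line 1: ['was', 'angry', 'we'] (min_width=12, slack=1)
Line 2: ['wind'] (min_width=4, slack=9)
Line 3: ['telescope', 'dog'] (min_width=13, slack=0)
Line 4: ['white', 'curtain'] (min_width=13, slack=0)
Line 5: ['walk', 'universe'] (min_width=13, slack=0)
Line 6: ['fast', 'fire'] (min_width=9, slack=4)
Line 7: ['with', 'problem'] (min_width=12, slack=1)
Line 8: ['deep', 'mountain'] (min_width=13, slack=0)
Line 9: ['keyboard'] (min_width=8, slack=5)
Line 10: ['bright'] (min_width=6, slack=7)
Line 11: ['electric'] (min_width=8, slack=5)
Line 12: ['rainbow'] (min_width=7, slack=6)
Line 13: ['curtain', 'salt'] (min_width=12, slack=1)
Line 14: ['leaf', 'green'] (min_width=10, slack=3)
Line 15: ['dolphin'] (min_width=7, slack=6)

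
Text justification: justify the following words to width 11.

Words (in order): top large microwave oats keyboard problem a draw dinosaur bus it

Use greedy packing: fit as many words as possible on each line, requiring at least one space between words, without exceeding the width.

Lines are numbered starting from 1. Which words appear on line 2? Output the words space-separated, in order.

Answer: microwave

Derivation:
Line 1: ['top', 'large'] (min_width=9, slack=2)
Line 2: ['microwave'] (min_width=9, slack=2)
Line 3: ['oats'] (min_width=4, slack=7)
Line 4: ['keyboard'] (min_width=8, slack=3)
Line 5: ['problem', 'a'] (min_width=9, slack=2)
Line 6: ['draw'] (min_width=4, slack=7)
Line 7: ['dinosaur'] (min_width=8, slack=3)
Line 8: ['bus', 'it'] (min_width=6, slack=5)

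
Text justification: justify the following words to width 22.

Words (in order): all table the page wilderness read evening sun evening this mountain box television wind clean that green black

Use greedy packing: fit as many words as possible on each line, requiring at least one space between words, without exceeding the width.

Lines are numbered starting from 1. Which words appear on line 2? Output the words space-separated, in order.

Answer: wilderness read

Derivation:
Line 1: ['all', 'table', 'the', 'page'] (min_width=18, slack=4)
Line 2: ['wilderness', 'read'] (min_width=15, slack=7)
Line 3: ['evening', 'sun', 'evening'] (min_width=19, slack=3)
Line 4: ['this', 'mountain', 'box'] (min_width=17, slack=5)
Line 5: ['television', 'wind', 'clean'] (min_width=21, slack=1)
Line 6: ['that', 'green', 'black'] (min_width=16, slack=6)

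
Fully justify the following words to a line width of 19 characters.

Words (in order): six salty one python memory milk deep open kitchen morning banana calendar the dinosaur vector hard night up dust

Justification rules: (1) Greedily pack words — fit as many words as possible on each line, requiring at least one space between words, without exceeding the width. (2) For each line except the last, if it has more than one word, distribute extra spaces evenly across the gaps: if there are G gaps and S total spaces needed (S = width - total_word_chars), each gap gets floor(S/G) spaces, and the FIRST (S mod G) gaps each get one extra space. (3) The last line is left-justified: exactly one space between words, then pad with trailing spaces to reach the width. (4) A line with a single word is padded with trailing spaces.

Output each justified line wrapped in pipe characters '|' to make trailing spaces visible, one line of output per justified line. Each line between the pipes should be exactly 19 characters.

Line 1: ['six', 'salty', 'one'] (min_width=13, slack=6)
Line 2: ['python', 'memory', 'milk'] (min_width=18, slack=1)
Line 3: ['deep', 'open', 'kitchen'] (min_width=17, slack=2)
Line 4: ['morning', 'banana'] (min_width=14, slack=5)
Line 5: ['calendar', 'the'] (min_width=12, slack=7)
Line 6: ['dinosaur', 'vector'] (min_width=15, slack=4)
Line 7: ['hard', 'night', 'up', 'dust'] (min_width=18, slack=1)

Answer: |six    salty    one|
|python  memory milk|
|deep  open  kitchen|
|morning      banana|
|calendar        the|
|dinosaur     vector|
|hard night up dust |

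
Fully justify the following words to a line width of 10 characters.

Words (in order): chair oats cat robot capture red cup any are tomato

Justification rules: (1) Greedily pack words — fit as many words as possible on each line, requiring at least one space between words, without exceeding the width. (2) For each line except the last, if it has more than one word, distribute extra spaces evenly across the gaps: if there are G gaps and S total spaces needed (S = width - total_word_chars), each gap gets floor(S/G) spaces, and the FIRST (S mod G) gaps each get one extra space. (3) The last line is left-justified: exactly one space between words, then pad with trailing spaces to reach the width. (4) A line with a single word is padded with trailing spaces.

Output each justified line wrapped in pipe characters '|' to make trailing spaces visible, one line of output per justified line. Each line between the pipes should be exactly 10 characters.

Answer: |chair oats|
|cat  robot|
|capture   |
|red    cup|
|any    are|
|tomato    |

Derivation:
Line 1: ['chair', 'oats'] (min_width=10, slack=0)
Line 2: ['cat', 'robot'] (min_width=9, slack=1)
Line 3: ['capture'] (min_width=7, slack=3)
Line 4: ['red', 'cup'] (min_width=7, slack=3)
Line 5: ['any', 'are'] (min_width=7, slack=3)
Line 6: ['tomato'] (min_width=6, slack=4)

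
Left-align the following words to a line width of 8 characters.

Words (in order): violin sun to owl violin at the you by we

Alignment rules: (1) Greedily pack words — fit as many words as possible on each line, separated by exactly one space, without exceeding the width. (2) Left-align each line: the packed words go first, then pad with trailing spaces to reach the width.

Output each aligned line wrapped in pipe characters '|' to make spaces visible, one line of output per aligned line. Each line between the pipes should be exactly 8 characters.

Answer: |violin  |
|sun to  |
|owl     |
|violin  |
|at the  |
|you by  |
|we      |

Derivation:
Line 1: ['violin'] (min_width=6, slack=2)
Line 2: ['sun', 'to'] (min_width=6, slack=2)
Line 3: ['owl'] (min_width=3, slack=5)
Line 4: ['violin'] (min_width=6, slack=2)
Line 5: ['at', 'the'] (min_width=6, slack=2)
Line 6: ['you', 'by'] (min_width=6, slack=2)
Line 7: ['we'] (min_width=2, slack=6)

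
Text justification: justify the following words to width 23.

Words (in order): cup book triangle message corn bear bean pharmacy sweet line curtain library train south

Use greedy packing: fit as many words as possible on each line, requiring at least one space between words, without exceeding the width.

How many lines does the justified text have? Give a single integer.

Line 1: ['cup', 'book', 'triangle'] (min_width=17, slack=6)
Line 2: ['message', 'corn', 'bear', 'bean'] (min_width=22, slack=1)
Line 3: ['pharmacy', 'sweet', 'line'] (min_width=19, slack=4)
Line 4: ['curtain', 'library', 'train'] (min_width=21, slack=2)
Line 5: ['south'] (min_width=5, slack=18)
Total lines: 5

Answer: 5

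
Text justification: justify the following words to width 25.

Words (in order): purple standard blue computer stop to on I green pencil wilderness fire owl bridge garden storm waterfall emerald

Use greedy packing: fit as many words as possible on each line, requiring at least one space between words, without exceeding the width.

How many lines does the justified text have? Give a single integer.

Answer: 5

Derivation:
Line 1: ['purple', 'standard', 'blue'] (min_width=20, slack=5)
Line 2: ['computer', 'stop', 'to', 'on', 'I'] (min_width=21, slack=4)
Line 3: ['green', 'pencil', 'wilderness'] (min_width=23, slack=2)
Line 4: ['fire', 'owl', 'bridge', 'garden'] (min_width=22, slack=3)
Line 5: ['storm', 'waterfall', 'emerald'] (min_width=23, slack=2)
Total lines: 5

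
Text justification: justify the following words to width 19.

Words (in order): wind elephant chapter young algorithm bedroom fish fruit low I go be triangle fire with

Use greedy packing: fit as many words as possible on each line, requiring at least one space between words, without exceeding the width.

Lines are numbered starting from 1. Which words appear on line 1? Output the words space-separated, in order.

Line 1: ['wind', 'elephant'] (min_width=13, slack=6)
Line 2: ['chapter', 'young'] (min_width=13, slack=6)
Line 3: ['algorithm', 'bedroom'] (min_width=17, slack=2)
Line 4: ['fish', 'fruit', 'low', 'I', 'go'] (min_width=19, slack=0)
Line 5: ['be', 'triangle', 'fire'] (min_width=16, slack=3)
Line 6: ['with'] (min_width=4, slack=15)

Answer: wind elephant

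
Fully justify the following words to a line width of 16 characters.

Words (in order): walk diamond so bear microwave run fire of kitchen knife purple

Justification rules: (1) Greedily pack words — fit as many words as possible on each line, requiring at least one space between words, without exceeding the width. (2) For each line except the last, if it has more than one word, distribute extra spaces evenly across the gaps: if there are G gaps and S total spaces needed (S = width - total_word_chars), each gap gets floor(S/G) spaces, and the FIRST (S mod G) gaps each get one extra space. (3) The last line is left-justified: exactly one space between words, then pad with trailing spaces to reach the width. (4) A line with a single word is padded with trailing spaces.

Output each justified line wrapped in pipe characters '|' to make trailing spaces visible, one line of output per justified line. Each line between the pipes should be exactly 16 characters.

Line 1: ['walk', 'diamond', 'so'] (min_width=15, slack=1)
Line 2: ['bear', 'microwave'] (min_width=14, slack=2)
Line 3: ['run', 'fire', 'of'] (min_width=11, slack=5)
Line 4: ['kitchen', 'knife'] (min_width=13, slack=3)
Line 5: ['purple'] (min_width=6, slack=10)

Answer: |walk  diamond so|
|bear   microwave|
|run    fire   of|
|kitchen    knife|
|purple          |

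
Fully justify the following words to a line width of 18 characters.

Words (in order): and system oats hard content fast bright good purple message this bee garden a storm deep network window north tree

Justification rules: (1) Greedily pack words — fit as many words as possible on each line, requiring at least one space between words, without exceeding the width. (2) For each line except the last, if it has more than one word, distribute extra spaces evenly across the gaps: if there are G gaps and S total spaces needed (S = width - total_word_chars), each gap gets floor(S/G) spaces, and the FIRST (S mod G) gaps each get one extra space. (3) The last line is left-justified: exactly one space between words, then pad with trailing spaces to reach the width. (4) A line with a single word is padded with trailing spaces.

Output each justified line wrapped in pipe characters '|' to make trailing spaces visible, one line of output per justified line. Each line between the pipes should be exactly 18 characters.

Answer: |and   system  oats|
|hard  content fast|
|bright good purple|
|message  this  bee|
|garden   a   storm|
|deep       network|
|window north tree |

Derivation:
Line 1: ['and', 'system', 'oats'] (min_width=15, slack=3)
Line 2: ['hard', 'content', 'fast'] (min_width=17, slack=1)
Line 3: ['bright', 'good', 'purple'] (min_width=18, slack=0)
Line 4: ['message', 'this', 'bee'] (min_width=16, slack=2)
Line 5: ['garden', 'a', 'storm'] (min_width=14, slack=4)
Line 6: ['deep', 'network'] (min_width=12, slack=6)
Line 7: ['window', 'north', 'tree'] (min_width=17, slack=1)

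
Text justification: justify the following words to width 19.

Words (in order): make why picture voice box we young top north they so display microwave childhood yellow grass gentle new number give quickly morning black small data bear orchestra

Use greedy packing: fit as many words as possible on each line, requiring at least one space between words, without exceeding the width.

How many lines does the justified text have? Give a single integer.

Answer: 9

Derivation:
Line 1: ['make', 'why', 'picture'] (min_width=16, slack=3)
Line 2: ['voice', 'box', 'we', 'young'] (min_width=18, slack=1)
Line 3: ['top', 'north', 'they', 'so'] (min_width=17, slack=2)
Line 4: ['display', 'microwave'] (min_width=17, slack=2)
Line 5: ['childhood', 'yellow'] (min_width=16, slack=3)
Line 6: ['grass', 'gentle', 'new'] (min_width=16, slack=3)
Line 7: ['number', 'give', 'quickly'] (min_width=19, slack=0)
Line 8: ['morning', 'black', 'small'] (min_width=19, slack=0)
Line 9: ['data', 'bear', 'orchestra'] (min_width=19, slack=0)
Total lines: 9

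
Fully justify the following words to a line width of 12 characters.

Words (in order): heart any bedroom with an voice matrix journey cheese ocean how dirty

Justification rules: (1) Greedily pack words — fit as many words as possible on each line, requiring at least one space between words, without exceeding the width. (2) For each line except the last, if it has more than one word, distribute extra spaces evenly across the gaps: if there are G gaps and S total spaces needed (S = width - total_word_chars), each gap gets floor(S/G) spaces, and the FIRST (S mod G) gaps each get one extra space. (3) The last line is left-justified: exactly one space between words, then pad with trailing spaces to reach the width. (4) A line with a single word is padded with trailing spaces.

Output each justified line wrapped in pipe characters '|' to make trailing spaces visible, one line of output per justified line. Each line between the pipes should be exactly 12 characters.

Answer: |heart    any|
|bedroom with|
|an     voice|
|matrix      |
|journey     |
|cheese ocean|
|how dirty   |

Derivation:
Line 1: ['heart', 'any'] (min_width=9, slack=3)
Line 2: ['bedroom', 'with'] (min_width=12, slack=0)
Line 3: ['an', 'voice'] (min_width=8, slack=4)
Line 4: ['matrix'] (min_width=6, slack=6)
Line 5: ['journey'] (min_width=7, slack=5)
Line 6: ['cheese', 'ocean'] (min_width=12, slack=0)
Line 7: ['how', 'dirty'] (min_width=9, slack=3)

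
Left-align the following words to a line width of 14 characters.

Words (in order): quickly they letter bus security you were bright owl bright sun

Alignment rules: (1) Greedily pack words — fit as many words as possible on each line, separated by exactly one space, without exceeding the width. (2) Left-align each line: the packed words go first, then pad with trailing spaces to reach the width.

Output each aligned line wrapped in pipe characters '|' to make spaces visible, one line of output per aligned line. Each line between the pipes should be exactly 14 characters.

Answer: |quickly they  |
|letter bus    |
|security you  |
|were bright   |
|owl bright sun|

Derivation:
Line 1: ['quickly', 'they'] (min_width=12, slack=2)
Line 2: ['letter', 'bus'] (min_width=10, slack=4)
Line 3: ['security', 'you'] (min_width=12, slack=2)
Line 4: ['were', 'bright'] (min_width=11, slack=3)
Line 5: ['owl', 'bright', 'sun'] (min_width=14, slack=0)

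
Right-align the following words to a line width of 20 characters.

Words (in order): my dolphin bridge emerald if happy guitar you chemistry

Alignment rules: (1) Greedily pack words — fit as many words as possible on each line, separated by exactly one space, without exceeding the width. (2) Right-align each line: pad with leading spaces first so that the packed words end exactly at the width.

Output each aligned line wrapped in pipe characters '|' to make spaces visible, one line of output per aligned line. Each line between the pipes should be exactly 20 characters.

Line 1: ['my', 'dolphin', 'bridge'] (min_width=17, slack=3)
Line 2: ['emerald', 'if', 'happy'] (min_width=16, slack=4)
Line 3: ['guitar', 'you', 'chemistry'] (min_width=20, slack=0)

Answer: |   my dolphin bridge|
|    emerald if happy|
|guitar you chemistry|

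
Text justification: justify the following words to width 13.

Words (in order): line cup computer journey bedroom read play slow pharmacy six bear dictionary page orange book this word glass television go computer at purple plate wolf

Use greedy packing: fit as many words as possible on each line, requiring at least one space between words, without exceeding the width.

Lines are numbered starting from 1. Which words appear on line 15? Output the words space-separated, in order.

Line 1: ['line', 'cup'] (min_width=8, slack=5)
Line 2: ['computer'] (min_width=8, slack=5)
Line 3: ['journey'] (min_width=7, slack=6)
Line 4: ['bedroom', 'read'] (min_width=12, slack=1)
Line 5: ['play', 'slow'] (min_width=9, slack=4)
Line 6: ['pharmacy', 'six'] (min_width=12, slack=1)
Line 7: ['bear'] (min_width=4, slack=9)
Line 8: ['dictionary'] (min_width=10, slack=3)
Line 9: ['page', 'orange'] (min_width=11, slack=2)
Line 10: ['book', 'this'] (min_width=9, slack=4)
Line 11: ['word', 'glass'] (min_width=10, slack=3)
Line 12: ['television', 'go'] (min_width=13, slack=0)
Line 13: ['computer', 'at'] (min_width=11, slack=2)
Line 14: ['purple', 'plate'] (min_width=12, slack=1)
Line 15: ['wolf'] (min_width=4, slack=9)

Answer: wolf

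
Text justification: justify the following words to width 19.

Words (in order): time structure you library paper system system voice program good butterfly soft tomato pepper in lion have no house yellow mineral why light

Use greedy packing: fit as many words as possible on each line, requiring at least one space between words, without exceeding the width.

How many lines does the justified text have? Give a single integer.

Line 1: ['time', 'structure', 'you'] (min_width=18, slack=1)
Line 2: ['library', 'paper'] (min_width=13, slack=6)
Line 3: ['system', 'system', 'voice'] (min_width=19, slack=0)
Line 4: ['program', 'good'] (min_width=12, slack=7)
Line 5: ['butterfly', 'soft'] (min_width=14, slack=5)
Line 6: ['tomato', 'pepper', 'in'] (min_width=16, slack=3)
Line 7: ['lion', 'have', 'no', 'house'] (min_width=18, slack=1)
Line 8: ['yellow', 'mineral', 'why'] (min_width=18, slack=1)
Line 9: ['light'] (min_width=5, slack=14)
Total lines: 9

Answer: 9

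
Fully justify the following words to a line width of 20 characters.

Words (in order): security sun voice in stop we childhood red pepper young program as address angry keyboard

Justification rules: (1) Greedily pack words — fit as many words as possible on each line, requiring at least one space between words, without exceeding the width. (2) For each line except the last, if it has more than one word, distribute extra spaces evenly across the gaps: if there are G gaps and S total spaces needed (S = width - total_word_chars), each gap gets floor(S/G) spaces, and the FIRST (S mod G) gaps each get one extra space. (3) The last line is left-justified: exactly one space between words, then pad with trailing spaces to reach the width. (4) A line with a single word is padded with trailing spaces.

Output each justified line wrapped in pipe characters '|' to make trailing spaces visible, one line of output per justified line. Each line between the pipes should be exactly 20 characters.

Answer: |security  sun  voice|
|in stop we childhood|
|red   pepper   young|
|program  as  address|
|angry keyboard      |

Derivation:
Line 1: ['security', 'sun', 'voice'] (min_width=18, slack=2)
Line 2: ['in', 'stop', 'we', 'childhood'] (min_width=20, slack=0)
Line 3: ['red', 'pepper', 'young'] (min_width=16, slack=4)
Line 4: ['program', 'as', 'address'] (min_width=18, slack=2)
Line 5: ['angry', 'keyboard'] (min_width=14, slack=6)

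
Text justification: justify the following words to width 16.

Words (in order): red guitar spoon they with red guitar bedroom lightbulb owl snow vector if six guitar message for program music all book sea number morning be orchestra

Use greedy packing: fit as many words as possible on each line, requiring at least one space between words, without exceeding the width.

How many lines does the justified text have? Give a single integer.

Answer: 11

Derivation:
Line 1: ['red', 'guitar', 'spoon'] (min_width=16, slack=0)
Line 2: ['they', 'with', 'red'] (min_width=13, slack=3)
Line 3: ['guitar', 'bedroom'] (min_width=14, slack=2)
Line 4: ['lightbulb', 'owl'] (min_width=13, slack=3)
Line 5: ['snow', 'vector', 'if'] (min_width=14, slack=2)
Line 6: ['six', 'guitar'] (min_width=10, slack=6)
Line 7: ['message', 'for'] (min_width=11, slack=5)
Line 8: ['program', 'music'] (min_width=13, slack=3)
Line 9: ['all', 'book', 'sea'] (min_width=12, slack=4)
Line 10: ['number', 'morning'] (min_width=14, slack=2)
Line 11: ['be', 'orchestra'] (min_width=12, slack=4)
Total lines: 11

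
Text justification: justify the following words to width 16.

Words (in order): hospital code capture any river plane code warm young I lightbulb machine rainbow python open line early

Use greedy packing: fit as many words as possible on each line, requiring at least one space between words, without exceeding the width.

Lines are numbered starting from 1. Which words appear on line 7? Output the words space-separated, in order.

Line 1: ['hospital', 'code'] (min_width=13, slack=3)
Line 2: ['capture', 'any'] (min_width=11, slack=5)
Line 3: ['river', 'plane', 'code'] (min_width=16, slack=0)
Line 4: ['warm', 'young', 'I'] (min_width=12, slack=4)
Line 5: ['lightbulb'] (min_width=9, slack=7)
Line 6: ['machine', 'rainbow'] (min_width=15, slack=1)
Line 7: ['python', 'open', 'line'] (min_width=16, slack=0)
Line 8: ['early'] (min_width=5, slack=11)

Answer: python open line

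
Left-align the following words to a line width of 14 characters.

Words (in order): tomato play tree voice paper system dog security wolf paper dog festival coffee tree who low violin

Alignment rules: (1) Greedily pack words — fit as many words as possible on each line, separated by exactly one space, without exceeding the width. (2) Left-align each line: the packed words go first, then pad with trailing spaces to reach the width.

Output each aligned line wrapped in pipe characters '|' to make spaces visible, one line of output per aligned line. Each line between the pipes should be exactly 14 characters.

Line 1: ['tomato', 'play'] (min_width=11, slack=3)
Line 2: ['tree', 'voice'] (min_width=10, slack=4)
Line 3: ['paper', 'system'] (min_width=12, slack=2)
Line 4: ['dog', 'security'] (min_width=12, slack=2)
Line 5: ['wolf', 'paper', 'dog'] (min_width=14, slack=0)
Line 6: ['festival'] (min_width=8, slack=6)
Line 7: ['coffee', 'tree'] (min_width=11, slack=3)
Line 8: ['who', 'low', 'violin'] (min_width=14, slack=0)

Answer: |tomato play   |
|tree voice    |
|paper system  |
|dog security  |
|wolf paper dog|
|festival      |
|coffee tree   |
|who low violin|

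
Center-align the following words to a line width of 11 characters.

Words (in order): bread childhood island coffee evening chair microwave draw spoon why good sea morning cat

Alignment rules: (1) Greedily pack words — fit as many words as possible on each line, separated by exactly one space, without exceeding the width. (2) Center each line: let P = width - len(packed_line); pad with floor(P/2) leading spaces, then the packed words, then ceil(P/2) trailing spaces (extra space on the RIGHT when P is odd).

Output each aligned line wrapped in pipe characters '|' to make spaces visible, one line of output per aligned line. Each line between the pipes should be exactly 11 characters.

Line 1: ['bread'] (min_width=5, slack=6)
Line 2: ['childhood'] (min_width=9, slack=2)
Line 3: ['island'] (min_width=6, slack=5)
Line 4: ['coffee'] (min_width=6, slack=5)
Line 5: ['evening'] (min_width=7, slack=4)
Line 6: ['chair'] (min_width=5, slack=6)
Line 7: ['microwave'] (min_width=9, slack=2)
Line 8: ['draw', 'spoon'] (min_width=10, slack=1)
Line 9: ['why', 'good'] (min_width=8, slack=3)
Line 10: ['sea', 'morning'] (min_width=11, slack=0)
Line 11: ['cat'] (min_width=3, slack=8)

Answer: |   bread   |
| childhood |
|  island   |
|  coffee   |
|  evening  |
|   chair   |
| microwave |
|draw spoon |
| why good  |
|sea morning|
|    cat    |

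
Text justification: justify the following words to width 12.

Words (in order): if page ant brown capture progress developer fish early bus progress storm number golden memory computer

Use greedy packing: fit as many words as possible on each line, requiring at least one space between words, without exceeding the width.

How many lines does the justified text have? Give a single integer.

Line 1: ['if', 'page', 'ant'] (min_width=11, slack=1)
Line 2: ['brown'] (min_width=5, slack=7)
Line 3: ['capture'] (min_width=7, slack=5)
Line 4: ['progress'] (min_width=8, slack=4)
Line 5: ['developer'] (min_width=9, slack=3)
Line 6: ['fish', 'early'] (min_width=10, slack=2)
Line 7: ['bus', 'progress'] (min_width=12, slack=0)
Line 8: ['storm', 'number'] (min_width=12, slack=0)
Line 9: ['golden'] (min_width=6, slack=6)
Line 10: ['memory'] (min_width=6, slack=6)
Line 11: ['computer'] (min_width=8, slack=4)
Total lines: 11

Answer: 11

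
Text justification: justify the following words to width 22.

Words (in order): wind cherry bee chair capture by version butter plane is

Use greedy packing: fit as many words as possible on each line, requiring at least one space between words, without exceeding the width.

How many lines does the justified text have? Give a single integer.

Answer: 3

Derivation:
Line 1: ['wind', 'cherry', 'bee', 'chair'] (min_width=21, slack=1)
Line 2: ['capture', 'by', 'version'] (min_width=18, slack=4)
Line 3: ['butter', 'plane', 'is'] (min_width=15, slack=7)
Total lines: 3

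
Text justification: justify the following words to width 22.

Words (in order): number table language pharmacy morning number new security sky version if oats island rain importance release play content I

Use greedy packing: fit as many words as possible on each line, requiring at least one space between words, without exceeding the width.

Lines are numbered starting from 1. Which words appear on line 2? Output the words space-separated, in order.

Answer: pharmacy morning

Derivation:
Line 1: ['number', 'table', 'language'] (min_width=21, slack=1)
Line 2: ['pharmacy', 'morning'] (min_width=16, slack=6)
Line 3: ['number', 'new', 'security'] (min_width=19, slack=3)
Line 4: ['sky', 'version', 'if', 'oats'] (min_width=19, slack=3)
Line 5: ['island', 'rain', 'importance'] (min_width=22, slack=0)
Line 6: ['release', 'play', 'content', 'I'] (min_width=22, slack=0)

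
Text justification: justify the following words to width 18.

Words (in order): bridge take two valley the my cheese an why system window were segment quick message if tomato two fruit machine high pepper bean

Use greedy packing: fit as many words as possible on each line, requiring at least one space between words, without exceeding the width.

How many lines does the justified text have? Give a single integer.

Line 1: ['bridge', 'take', 'two'] (min_width=15, slack=3)
Line 2: ['valley', 'the', 'my'] (min_width=13, slack=5)
Line 3: ['cheese', 'an', 'why'] (min_width=13, slack=5)
Line 4: ['system', 'window', 'were'] (min_width=18, slack=0)
Line 5: ['segment', 'quick'] (min_width=13, slack=5)
Line 6: ['message', 'if', 'tomato'] (min_width=17, slack=1)
Line 7: ['two', 'fruit', 'machine'] (min_width=17, slack=1)
Line 8: ['high', 'pepper', 'bean'] (min_width=16, slack=2)
Total lines: 8

Answer: 8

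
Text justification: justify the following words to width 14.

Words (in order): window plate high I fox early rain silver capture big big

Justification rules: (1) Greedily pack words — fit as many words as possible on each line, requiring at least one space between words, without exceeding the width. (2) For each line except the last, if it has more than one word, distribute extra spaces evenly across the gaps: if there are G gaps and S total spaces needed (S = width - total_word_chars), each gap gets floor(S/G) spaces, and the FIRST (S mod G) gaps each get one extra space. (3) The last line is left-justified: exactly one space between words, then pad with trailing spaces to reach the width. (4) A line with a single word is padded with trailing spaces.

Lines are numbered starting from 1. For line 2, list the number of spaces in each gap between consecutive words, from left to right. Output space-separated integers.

Line 1: ['window', 'plate'] (min_width=12, slack=2)
Line 2: ['high', 'I', 'fox'] (min_width=10, slack=4)
Line 3: ['early', 'rain'] (min_width=10, slack=4)
Line 4: ['silver', 'capture'] (min_width=14, slack=0)
Line 5: ['big', 'big'] (min_width=7, slack=7)

Answer: 3 3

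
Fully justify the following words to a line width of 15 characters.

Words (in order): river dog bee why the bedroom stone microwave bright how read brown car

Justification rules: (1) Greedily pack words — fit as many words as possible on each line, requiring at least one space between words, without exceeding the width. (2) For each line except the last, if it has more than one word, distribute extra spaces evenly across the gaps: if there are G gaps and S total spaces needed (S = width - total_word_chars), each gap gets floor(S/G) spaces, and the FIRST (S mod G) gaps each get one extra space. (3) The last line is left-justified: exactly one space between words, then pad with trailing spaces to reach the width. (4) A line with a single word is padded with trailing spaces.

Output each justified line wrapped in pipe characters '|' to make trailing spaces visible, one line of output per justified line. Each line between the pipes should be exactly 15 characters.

Answer: |river  dog  bee|
|why the bedroom|
|stone microwave|
|bright how read|
|brown car      |

Derivation:
Line 1: ['river', 'dog', 'bee'] (min_width=13, slack=2)
Line 2: ['why', 'the', 'bedroom'] (min_width=15, slack=0)
Line 3: ['stone', 'microwave'] (min_width=15, slack=0)
Line 4: ['bright', 'how', 'read'] (min_width=15, slack=0)
Line 5: ['brown', 'car'] (min_width=9, slack=6)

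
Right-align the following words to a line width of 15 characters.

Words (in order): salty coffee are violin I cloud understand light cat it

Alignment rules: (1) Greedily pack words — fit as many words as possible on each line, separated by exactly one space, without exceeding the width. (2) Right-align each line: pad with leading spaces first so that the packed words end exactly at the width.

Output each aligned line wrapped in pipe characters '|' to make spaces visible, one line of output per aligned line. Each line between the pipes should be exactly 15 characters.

Line 1: ['salty', 'coffee'] (min_width=12, slack=3)
Line 2: ['are', 'violin', 'I'] (min_width=12, slack=3)
Line 3: ['cloud'] (min_width=5, slack=10)
Line 4: ['understand'] (min_width=10, slack=5)
Line 5: ['light', 'cat', 'it'] (min_width=12, slack=3)

Answer: |   salty coffee|
|   are violin I|
|          cloud|
|     understand|
|   light cat it|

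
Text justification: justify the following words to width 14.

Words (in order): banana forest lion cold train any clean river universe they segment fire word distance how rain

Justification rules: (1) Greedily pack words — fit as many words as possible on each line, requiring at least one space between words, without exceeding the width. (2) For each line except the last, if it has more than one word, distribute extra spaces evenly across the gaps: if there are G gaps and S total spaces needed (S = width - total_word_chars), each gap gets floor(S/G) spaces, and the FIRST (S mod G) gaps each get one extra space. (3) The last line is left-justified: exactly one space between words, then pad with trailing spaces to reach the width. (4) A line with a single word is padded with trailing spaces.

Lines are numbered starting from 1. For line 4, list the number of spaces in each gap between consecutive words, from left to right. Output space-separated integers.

Line 1: ['banana', 'forest'] (min_width=13, slack=1)
Line 2: ['lion', 'cold'] (min_width=9, slack=5)
Line 3: ['train', 'any'] (min_width=9, slack=5)
Line 4: ['clean', 'river'] (min_width=11, slack=3)
Line 5: ['universe', 'they'] (min_width=13, slack=1)
Line 6: ['segment', 'fire'] (min_width=12, slack=2)
Line 7: ['word', 'distance'] (min_width=13, slack=1)
Line 8: ['how', 'rain'] (min_width=8, slack=6)

Answer: 4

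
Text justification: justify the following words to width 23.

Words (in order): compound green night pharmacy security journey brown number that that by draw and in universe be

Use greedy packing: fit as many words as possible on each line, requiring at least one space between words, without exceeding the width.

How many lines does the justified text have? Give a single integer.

Line 1: ['compound', 'green', 'night'] (min_width=20, slack=3)
Line 2: ['pharmacy', 'security'] (min_width=17, slack=6)
Line 3: ['journey', 'brown', 'number'] (min_width=20, slack=3)
Line 4: ['that', 'that', 'by', 'draw', 'and'] (min_width=21, slack=2)
Line 5: ['in', 'universe', 'be'] (min_width=14, slack=9)
Total lines: 5

Answer: 5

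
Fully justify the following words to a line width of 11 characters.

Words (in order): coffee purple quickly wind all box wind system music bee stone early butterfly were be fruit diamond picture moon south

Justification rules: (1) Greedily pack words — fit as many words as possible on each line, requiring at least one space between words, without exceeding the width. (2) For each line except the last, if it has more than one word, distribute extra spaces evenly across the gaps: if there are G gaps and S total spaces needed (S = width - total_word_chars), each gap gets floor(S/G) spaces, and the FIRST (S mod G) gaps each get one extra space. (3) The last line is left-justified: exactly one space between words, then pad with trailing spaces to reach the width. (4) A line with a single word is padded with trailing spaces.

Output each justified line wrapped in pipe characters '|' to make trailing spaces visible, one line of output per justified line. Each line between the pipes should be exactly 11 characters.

Answer: |coffee     |
|purple     |
|quickly    |
|wind    all|
|box    wind|
|system     |
|music   bee|
|stone early|
|butterfly  |
|were     be|
|fruit      |
|diamond    |
|picture    |
|moon south |

Derivation:
Line 1: ['coffee'] (min_width=6, slack=5)
Line 2: ['purple'] (min_width=6, slack=5)
Line 3: ['quickly'] (min_width=7, slack=4)
Line 4: ['wind', 'all'] (min_width=8, slack=3)
Line 5: ['box', 'wind'] (min_width=8, slack=3)
Line 6: ['system'] (min_width=6, slack=5)
Line 7: ['music', 'bee'] (min_width=9, slack=2)
Line 8: ['stone', 'early'] (min_width=11, slack=0)
Line 9: ['butterfly'] (min_width=9, slack=2)
Line 10: ['were', 'be'] (min_width=7, slack=4)
Line 11: ['fruit'] (min_width=5, slack=6)
Line 12: ['diamond'] (min_width=7, slack=4)
Line 13: ['picture'] (min_width=7, slack=4)
Line 14: ['moon', 'south'] (min_width=10, slack=1)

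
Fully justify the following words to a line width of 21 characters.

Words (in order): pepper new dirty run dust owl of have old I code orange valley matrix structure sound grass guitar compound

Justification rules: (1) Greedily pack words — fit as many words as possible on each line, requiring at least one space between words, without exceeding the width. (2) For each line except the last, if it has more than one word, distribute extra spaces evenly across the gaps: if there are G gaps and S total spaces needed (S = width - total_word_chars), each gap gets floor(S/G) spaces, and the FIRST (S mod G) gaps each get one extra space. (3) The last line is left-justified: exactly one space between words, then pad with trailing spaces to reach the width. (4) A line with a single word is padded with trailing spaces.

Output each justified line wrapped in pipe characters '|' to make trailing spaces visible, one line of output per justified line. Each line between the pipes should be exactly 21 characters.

Line 1: ['pepper', 'new', 'dirty', 'run'] (min_width=20, slack=1)
Line 2: ['dust', 'owl', 'of', 'have', 'old'] (min_width=20, slack=1)
Line 3: ['I', 'code', 'orange', 'valley'] (min_width=20, slack=1)
Line 4: ['matrix', 'structure'] (min_width=16, slack=5)
Line 5: ['sound', 'grass', 'guitar'] (min_width=18, slack=3)
Line 6: ['compound'] (min_width=8, slack=13)

Answer: |pepper  new dirty run|
|dust  owl of have old|
|I  code orange valley|
|matrix      structure|
|sound   grass  guitar|
|compound             |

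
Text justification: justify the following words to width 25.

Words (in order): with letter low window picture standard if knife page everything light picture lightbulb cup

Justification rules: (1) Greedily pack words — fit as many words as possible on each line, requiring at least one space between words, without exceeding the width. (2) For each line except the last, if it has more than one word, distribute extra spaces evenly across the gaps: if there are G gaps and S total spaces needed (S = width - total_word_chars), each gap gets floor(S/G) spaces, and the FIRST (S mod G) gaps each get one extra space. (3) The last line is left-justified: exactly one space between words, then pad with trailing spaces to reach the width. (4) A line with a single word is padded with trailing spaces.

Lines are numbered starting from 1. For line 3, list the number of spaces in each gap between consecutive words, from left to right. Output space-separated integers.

Line 1: ['with', 'letter', 'low', 'window'] (min_width=22, slack=3)
Line 2: ['picture', 'standard', 'if', 'knife'] (min_width=25, slack=0)
Line 3: ['page', 'everything', 'light'] (min_width=21, slack=4)
Line 4: ['picture', 'lightbulb', 'cup'] (min_width=21, slack=4)

Answer: 3 3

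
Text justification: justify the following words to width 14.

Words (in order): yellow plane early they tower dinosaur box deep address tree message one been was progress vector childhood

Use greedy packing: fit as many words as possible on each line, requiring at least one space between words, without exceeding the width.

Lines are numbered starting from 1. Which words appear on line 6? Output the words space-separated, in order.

Answer: message one

Derivation:
Line 1: ['yellow', 'plane'] (min_width=12, slack=2)
Line 2: ['early', 'they'] (min_width=10, slack=4)
Line 3: ['tower', 'dinosaur'] (min_width=14, slack=0)
Line 4: ['box', 'deep'] (min_width=8, slack=6)
Line 5: ['address', 'tree'] (min_width=12, slack=2)
Line 6: ['message', 'one'] (min_width=11, slack=3)
Line 7: ['been', 'was'] (min_width=8, slack=6)
Line 8: ['progress'] (min_width=8, slack=6)
Line 9: ['vector'] (min_width=6, slack=8)
Line 10: ['childhood'] (min_width=9, slack=5)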